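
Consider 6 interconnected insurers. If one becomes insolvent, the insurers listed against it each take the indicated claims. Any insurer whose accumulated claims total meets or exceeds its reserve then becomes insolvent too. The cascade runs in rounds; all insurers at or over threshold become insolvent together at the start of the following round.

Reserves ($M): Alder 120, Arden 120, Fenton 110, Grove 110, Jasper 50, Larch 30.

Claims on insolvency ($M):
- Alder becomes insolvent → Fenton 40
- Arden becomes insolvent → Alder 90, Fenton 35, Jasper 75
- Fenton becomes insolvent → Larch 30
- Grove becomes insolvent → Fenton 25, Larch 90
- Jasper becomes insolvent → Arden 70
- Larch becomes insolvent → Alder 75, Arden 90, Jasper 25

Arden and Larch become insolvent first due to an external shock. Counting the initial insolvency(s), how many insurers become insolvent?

Round 1 — Arden, Larch become insolvent (initial).
  Alder: +90+75 → 165 ≥ 120
  Fenton: +35 → 35 < 110
  Jasper: +75+25 → 100 ≥ 50
Round 2 — Alder, Jasper become insolvent.
  Fenton: +40 → 75 < 110
No further insolvencies.

4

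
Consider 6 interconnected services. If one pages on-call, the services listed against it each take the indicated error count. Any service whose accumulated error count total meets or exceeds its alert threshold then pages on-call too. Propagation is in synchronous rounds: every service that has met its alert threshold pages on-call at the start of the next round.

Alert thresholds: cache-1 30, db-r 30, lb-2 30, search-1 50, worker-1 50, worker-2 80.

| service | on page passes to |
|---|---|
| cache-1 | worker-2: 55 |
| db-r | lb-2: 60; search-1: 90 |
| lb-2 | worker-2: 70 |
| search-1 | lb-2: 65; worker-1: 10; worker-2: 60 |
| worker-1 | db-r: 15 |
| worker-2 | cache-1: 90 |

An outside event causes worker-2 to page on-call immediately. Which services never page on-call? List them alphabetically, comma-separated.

Round 1 — worker-2 pages on-call (initial).
  cache-1: +90 → 90 ≥ 30
Round 2 — cache-1 pages on-call.
No further pages.

db-r, lb-2, search-1, worker-1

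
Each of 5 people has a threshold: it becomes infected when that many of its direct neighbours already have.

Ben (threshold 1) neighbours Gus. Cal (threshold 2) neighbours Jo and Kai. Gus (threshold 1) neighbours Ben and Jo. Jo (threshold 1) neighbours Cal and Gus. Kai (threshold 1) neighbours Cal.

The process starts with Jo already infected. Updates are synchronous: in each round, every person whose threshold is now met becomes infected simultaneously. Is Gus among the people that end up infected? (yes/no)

Round 1 — Jo becomes infected (initial).
Round 2 — checking thresholds:
  Cal: 1 of 2 neighbours < 2, holds.
  Gus: 1 of 2 neighbours ≥ 1, becomes infected.
Round 3 — checking thresholds:
  Ben: 1 of 1 neighbours ≥ 1, becomes infected.
  Cal: 1 of 2 neighbours < 2, holds.
Round 4 — no new infections; cascade stops.

yes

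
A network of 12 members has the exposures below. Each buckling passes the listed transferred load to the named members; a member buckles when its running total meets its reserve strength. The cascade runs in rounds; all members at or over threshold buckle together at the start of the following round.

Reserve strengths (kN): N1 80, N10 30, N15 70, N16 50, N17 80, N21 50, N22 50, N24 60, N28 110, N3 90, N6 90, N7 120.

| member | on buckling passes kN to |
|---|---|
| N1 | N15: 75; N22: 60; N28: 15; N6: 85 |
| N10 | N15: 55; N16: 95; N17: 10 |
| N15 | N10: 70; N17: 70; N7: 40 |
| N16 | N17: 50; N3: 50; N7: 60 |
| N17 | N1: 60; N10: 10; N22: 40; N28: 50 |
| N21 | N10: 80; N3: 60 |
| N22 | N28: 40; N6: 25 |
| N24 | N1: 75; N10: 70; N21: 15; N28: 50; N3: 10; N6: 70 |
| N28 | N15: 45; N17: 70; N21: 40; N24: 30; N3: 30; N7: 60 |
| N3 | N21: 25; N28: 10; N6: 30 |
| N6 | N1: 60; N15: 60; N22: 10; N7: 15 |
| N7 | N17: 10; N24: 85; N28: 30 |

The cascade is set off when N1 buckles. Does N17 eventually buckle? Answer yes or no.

yes

Round 1 — N1 buckles (initial).
  N15: +75 → 75 ≥ 70
  N22: +60 → 60 ≥ 50
  N28: +15 → 15 < 110
  N6: +85 → 85 < 90
Round 2 — N15, N22 buckle.
  N10: +70 → 70 ≥ 30
  N17: +70 → 70 < 80
  N28: +40 → 55 < 110
  N6: +25 → 110 ≥ 90
  N7: +40 → 40 < 120
Round 3 — N10, N6 buckle.
  N16: +95 → 95 ≥ 50
  N17: +10 → 80 ≥ 80
  N7: +15 → 55 < 120
Round 4 — N16, N17 buckle.
  N28: +50 → 105 < 110
  N3: +50 → 50 < 90
  N7: +60 → 115 < 120
No further bucklings.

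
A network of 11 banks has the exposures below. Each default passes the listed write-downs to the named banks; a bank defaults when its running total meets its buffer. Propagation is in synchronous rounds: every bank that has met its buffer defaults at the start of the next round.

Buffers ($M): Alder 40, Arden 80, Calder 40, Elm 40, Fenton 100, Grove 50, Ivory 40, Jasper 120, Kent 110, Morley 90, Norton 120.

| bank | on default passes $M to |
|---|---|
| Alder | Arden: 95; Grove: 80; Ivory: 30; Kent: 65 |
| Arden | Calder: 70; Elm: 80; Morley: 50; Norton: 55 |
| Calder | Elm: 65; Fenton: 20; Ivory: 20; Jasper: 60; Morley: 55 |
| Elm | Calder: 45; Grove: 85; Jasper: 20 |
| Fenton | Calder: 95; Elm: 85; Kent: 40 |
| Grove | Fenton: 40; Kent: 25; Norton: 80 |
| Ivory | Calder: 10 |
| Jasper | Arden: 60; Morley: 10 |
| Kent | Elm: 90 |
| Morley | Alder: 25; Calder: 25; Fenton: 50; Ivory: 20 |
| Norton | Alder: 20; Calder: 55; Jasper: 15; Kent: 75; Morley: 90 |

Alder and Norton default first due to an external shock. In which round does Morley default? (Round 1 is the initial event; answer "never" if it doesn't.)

2

Round 1 — Alder, Norton default (initial).
  Arden: +95 → 95 ≥ 80
  Calder: +55 → 55 ≥ 40
  Grove: +80 → 80 ≥ 50
  Ivory: +30 → 30 < 40
  Jasper: +15 → 15 < 120
  Kent: +65+75 → 140 ≥ 110
  Morley: +90 → 90 ≥ 90
Round 2 — Arden, Calder, Grove, Kent, Morley default.
  Elm: +80+65+90 → 235 ≥ 40
  Fenton: +20+40+50 → 110 ≥ 100
  Ivory: +20+20 → 70 ≥ 40
  Jasper: +60 → 75 < 120
Round 3 — Elm, Fenton, Ivory default.
  Jasper: +20 → 95 < 120
No further defaults.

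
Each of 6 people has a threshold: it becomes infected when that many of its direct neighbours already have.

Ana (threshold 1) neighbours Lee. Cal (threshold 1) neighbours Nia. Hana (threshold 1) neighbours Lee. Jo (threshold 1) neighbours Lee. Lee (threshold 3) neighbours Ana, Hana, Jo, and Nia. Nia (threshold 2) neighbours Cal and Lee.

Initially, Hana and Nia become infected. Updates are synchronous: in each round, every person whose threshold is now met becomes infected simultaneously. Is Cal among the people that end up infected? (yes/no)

yes

Round 1 — Hana, Nia become infected (initial).
Round 2 — checking thresholds:
  Cal: 1 of 1 neighbours ≥ 1, becomes infected.
  Lee: 2 of 4 neighbours < 3, not yet.
Round 3 — no new infections; cascade stops.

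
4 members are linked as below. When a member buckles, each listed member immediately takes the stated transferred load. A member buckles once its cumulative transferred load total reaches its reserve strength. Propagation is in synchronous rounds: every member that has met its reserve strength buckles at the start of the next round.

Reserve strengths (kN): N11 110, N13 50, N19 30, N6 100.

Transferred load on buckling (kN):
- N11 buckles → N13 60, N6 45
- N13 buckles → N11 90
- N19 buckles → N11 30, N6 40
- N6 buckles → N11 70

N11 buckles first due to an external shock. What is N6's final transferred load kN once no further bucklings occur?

45

Round 1 — N11 buckles (initial).
  N13: +60 → 60 ≥ 50
  N6: +45 → 45 < 100
Round 2 — N13 buckles.
No further bucklings.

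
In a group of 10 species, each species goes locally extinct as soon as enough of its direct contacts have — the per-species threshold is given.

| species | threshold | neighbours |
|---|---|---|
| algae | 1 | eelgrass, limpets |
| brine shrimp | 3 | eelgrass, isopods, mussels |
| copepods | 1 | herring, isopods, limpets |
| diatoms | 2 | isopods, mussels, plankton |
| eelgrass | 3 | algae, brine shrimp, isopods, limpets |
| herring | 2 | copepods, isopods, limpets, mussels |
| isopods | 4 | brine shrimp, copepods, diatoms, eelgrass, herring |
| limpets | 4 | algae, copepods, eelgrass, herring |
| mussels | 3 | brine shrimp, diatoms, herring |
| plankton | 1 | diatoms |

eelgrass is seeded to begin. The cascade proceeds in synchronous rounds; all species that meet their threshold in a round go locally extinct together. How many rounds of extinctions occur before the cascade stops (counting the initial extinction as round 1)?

2

Round 1 — eelgrass goes locally extinct (initial).
Round 2 — checking thresholds:
  algae: 1 of 2 neighbours ≥ 1, goes locally extinct.
  brine shrimp: 1 of 3 neighbours < 3, not yet.
  isopods: 1 of 5 neighbours < 4, not yet.
  limpets: 1 of 4 neighbours < 4, not yet.
Round 3 — no new extinctions; cascade stops.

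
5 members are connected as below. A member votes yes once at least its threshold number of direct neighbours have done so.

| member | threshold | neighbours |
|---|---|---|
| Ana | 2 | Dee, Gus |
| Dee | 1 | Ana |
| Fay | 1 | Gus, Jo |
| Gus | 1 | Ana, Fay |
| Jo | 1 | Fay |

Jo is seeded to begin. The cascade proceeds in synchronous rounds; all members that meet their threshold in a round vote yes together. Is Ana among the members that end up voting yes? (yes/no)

Round 1 — Jo votes yes (initial).
Round 2 — checking thresholds:
  Fay: 1 of 2 neighbours ≥ 1, votes yes.
Round 3 — checking thresholds:
  Gus: 1 of 2 neighbours ≥ 1, votes yes.
Round 4 — no new yes votes; cascade stops.

no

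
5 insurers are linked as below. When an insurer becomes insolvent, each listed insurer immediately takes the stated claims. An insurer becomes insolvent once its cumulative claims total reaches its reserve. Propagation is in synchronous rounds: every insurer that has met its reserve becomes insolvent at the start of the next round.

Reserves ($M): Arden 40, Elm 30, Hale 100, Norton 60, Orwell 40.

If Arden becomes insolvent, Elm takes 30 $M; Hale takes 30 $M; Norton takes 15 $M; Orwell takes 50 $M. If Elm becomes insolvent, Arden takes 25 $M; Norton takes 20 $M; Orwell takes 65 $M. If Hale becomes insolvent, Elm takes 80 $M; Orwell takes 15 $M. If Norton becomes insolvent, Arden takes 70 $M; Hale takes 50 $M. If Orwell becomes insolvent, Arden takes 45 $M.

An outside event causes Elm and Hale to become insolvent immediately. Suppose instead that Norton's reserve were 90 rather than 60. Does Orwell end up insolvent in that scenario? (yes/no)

With Norton's reserve at 90:
Round 1 — Elm, Hale become insolvent (initial).
  Arden: +25 → 25 < 40
  Norton: +20 → 20 < 90
  Orwell: +65+15 → 80 ≥ 40
Round 2 — Orwell becomes insolvent.
  Arden: +45 → 70 ≥ 40
Round 3 — Arden becomes insolvent.
  Norton: +15 → 35 < 90
No further insolvencies.

yes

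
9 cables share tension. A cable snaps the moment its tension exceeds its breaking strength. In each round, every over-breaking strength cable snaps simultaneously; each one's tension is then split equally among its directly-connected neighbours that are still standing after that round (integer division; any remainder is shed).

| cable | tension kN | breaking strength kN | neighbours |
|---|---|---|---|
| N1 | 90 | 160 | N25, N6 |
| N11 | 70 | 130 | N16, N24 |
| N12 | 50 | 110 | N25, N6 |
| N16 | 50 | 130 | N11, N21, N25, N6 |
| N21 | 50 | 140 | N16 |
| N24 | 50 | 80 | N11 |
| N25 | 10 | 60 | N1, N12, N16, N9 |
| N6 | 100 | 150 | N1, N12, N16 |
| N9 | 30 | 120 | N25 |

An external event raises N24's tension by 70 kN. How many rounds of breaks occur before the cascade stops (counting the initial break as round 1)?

5

Round 1 — N24 at 120 > 80. N24 snaps.
  N24 sheds 120 kN to N11: 120 each.
    N11: 70+120 = 190 > 130
Round 2 — N11 snaps.
  N11 sheds 190 kN to N16: 190 each.
    N16: 50+190 = 240 > 130
Round 3 — N16 snaps.
  N16 sheds 240 kN to N21, N25, N6: 80 each.
    N21: 50+80 = 130 ≤ 140
    N25: 10+80 = 90 > 60
    N6: 100+80 = 180 > 150
Round 4 — N25, N6 snap.
  N25 sheds 90 kN to N1, N12, N9: 30 each.
    N1: 90+30 = 120 ≤ 160
    N12: 50+30 = 80 ≤ 110
    N9: 30+30 = 60 ≤ 120
  N6 sheds 180 kN to N1, N12: 90 each.
    N1: 120+90 = 210 > 160
    N12: 80+90 = 170 > 110
Round 5 — N1, N12 snap.
  N1 sheds 210 kN: no online neighbours, lost.
  N12 sheds 170 kN: no online neighbours, lost.
No further breaks.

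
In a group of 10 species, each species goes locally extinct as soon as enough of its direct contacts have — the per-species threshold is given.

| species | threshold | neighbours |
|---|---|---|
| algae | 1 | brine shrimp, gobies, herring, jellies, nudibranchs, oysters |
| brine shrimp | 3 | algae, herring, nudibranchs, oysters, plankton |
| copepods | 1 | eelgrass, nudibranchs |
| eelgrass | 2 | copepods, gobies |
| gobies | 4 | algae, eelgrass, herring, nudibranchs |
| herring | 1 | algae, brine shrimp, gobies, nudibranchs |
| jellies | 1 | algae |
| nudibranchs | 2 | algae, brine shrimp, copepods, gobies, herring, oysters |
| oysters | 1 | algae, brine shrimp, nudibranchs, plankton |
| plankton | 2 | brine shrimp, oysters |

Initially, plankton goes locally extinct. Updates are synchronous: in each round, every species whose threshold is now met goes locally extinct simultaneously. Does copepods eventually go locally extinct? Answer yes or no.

Round 1 — plankton goes locally extinct (initial).
Round 2 — checking thresholds:
  brine shrimp: 1 of 5 neighbours < 3, not yet.
  oysters: 1 of 4 neighbours ≥ 1, goes locally extinct.
Round 3 — checking thresholds:
  algae: 1 of 6 neighbours ≥ 1, goes locally extinct.
  brine shrimp: 2 of 5 neighbours < 3, not yet.
  nudibranchs: 1 of 6 neighbours < 2, not yet.
Round 4 — checking thresholds:
  brine shrimp: 3 of 5 neighbours ≥ 3, goes locally extinct.
  gobies: 1 of 4 neighbours < 4, not yet.
  herring: 1 of 4 neighbours ≥ 1, goes locally extinct.
  jellies: 1 of 1 neighbours ≥ 1, goes locally extinct.
  nudibranchs: 2 of 6 neighbours ≥ 2, goes locally extinct.
Round 5 — checking thresholds:
  copepods: 1 of 2 neighbours ≥ 1, goes locally extinct.
  gobies: 3 of 4 neighbours < 4, not yet.
Round 6 — no new extinctions; cascade stops.

yes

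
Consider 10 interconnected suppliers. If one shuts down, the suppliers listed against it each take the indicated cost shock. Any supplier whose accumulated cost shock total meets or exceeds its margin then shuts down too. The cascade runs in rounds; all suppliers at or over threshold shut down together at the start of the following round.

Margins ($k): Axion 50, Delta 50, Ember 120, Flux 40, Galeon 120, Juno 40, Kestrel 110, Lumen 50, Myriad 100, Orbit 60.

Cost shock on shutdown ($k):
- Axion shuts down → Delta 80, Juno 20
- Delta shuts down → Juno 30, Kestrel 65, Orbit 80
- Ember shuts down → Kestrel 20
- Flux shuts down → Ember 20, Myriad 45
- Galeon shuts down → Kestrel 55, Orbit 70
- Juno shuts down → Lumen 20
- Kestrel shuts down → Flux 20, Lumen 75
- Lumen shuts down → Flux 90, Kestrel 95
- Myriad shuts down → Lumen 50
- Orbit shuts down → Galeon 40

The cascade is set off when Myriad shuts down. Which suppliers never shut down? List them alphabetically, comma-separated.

Axion, Delta, Ember, Galeon, Juno, Kestrel, Orbit

Round 1 — Myriad shuts down (initial).
  Lumen: +50 → 50 ≥ 50
Round 2 — Lumen shuts down.
  Flux: +90 → 90 ≥ 40
  Kestrel: +95 → 95 < 110
Round 3 — Flux shuts down.
  Ember: +20 → 20 < 120
No further shutdowns.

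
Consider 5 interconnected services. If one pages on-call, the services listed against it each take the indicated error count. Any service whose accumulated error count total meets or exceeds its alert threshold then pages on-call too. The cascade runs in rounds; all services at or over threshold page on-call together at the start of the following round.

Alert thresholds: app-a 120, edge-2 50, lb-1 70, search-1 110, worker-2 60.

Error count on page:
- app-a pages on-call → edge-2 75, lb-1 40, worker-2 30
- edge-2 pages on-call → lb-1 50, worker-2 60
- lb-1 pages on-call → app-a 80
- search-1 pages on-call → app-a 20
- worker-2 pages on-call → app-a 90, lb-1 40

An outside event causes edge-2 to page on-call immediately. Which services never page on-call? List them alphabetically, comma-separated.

Round 1 — edge-2 pages on-call (initial).
  lb-1: +50 → 50 < 70
  worker-2: +60 → 60 ≥ 60
Round 2 — worker-2 pages on-call.
  app-a: +90 → 90 < 120
  lb-1: +40 → 90 ≥ 70
Round 3 — lb-1 pages on-call.
  app-a: +80 → 170 ≥ 120
Round 4 — app-a pages on-call.
No further pages.

search-1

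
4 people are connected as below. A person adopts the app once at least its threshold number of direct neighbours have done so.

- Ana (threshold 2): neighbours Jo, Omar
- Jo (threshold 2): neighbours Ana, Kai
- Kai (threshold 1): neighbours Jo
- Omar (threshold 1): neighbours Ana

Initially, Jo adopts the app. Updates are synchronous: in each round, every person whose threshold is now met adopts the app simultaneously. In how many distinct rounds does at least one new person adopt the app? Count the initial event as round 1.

Round 1 — Jo adopts the app (initial).
Round 2 — checking thresholds:
  Ana: 1 of 2 neighbours < 2, below threshold.
  Kai: 1 of 1 neighbours ≥ 1, adopts the app.
Round 3 — no new adoptions; cascade stops.

2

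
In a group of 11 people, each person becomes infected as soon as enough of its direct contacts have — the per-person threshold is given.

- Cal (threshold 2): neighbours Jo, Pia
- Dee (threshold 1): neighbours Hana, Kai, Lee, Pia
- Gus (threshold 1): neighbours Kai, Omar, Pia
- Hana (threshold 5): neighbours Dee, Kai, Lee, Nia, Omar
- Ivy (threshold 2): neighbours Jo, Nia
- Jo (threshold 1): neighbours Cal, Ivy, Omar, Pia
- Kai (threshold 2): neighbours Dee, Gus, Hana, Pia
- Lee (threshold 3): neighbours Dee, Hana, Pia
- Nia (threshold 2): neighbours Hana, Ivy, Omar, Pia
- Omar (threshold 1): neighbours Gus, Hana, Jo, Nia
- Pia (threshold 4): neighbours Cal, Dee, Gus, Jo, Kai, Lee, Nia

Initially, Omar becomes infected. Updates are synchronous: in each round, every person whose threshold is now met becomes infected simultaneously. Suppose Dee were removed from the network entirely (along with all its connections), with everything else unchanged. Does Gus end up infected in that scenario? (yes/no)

yes

With Dee removed:
Round 1 — Omar becomes infected (initial).
Round 2 — checking thresholds:
  Gus: 1 of 3 neighbours ≥ 1, becomes infected.
  Hana: 1 of 4 neighbours < 5, holds.
  Jo: 1 of 4 neighbours ≥ 1, becomes infected.
  Nia: 1 of 4 neighbours < 2, holds.
Round 3 — no new infections; cascade stops.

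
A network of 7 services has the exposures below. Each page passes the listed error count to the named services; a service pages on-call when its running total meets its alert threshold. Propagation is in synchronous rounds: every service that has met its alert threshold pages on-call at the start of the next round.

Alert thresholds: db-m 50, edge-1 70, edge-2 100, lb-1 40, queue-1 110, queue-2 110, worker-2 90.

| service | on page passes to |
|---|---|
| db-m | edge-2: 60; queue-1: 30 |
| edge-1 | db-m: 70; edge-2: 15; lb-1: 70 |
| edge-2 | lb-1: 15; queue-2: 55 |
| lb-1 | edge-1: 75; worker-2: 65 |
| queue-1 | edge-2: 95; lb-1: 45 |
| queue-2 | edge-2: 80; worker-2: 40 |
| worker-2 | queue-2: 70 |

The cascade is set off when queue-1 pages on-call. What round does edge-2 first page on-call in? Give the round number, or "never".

Round 1 — queue-1 pages on-call (initial).
  edge-2: +95 → 95 < 100
  lb-1: +45 → 45 ≥ 40
Round 2 — lb-1 pages on-call.
  edge-1: +75 → 75 ≥ 70
  worker-2: +65 → 65 < 90
Round 3 — edge-1 pages on-call.
  db-m: +70 → 70 ≥ 50
  edge-2: +15 → 110 ≥ 100
Round 4 — db-m, edge-2 page on-call.
  queue-2: +55 → 55 < 110
No further pages.

4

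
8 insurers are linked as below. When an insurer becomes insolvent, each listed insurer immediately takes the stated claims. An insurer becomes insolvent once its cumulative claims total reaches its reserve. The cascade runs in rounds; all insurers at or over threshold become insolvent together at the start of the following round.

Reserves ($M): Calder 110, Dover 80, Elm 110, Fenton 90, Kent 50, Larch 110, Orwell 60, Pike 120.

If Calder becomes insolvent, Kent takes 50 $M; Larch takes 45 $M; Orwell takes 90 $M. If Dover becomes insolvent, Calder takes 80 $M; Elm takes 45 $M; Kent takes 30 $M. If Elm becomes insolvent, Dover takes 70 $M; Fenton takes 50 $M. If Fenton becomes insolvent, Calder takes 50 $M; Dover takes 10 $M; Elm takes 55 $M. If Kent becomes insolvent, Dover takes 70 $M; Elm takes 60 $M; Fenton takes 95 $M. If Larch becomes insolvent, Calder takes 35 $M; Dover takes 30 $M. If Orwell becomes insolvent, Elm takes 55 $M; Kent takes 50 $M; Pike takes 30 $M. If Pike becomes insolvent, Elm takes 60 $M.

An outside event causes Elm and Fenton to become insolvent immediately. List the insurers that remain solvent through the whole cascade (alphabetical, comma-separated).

Larch, Pike

Round 1 — Elm, Fenton become insolvent (initial).
  Calder: +50 → 50 < 110
  Dover: +70+10 → 80 ≥ 80
Round 2 — Dover becomes insolvent.
  Calder: +80 → 130 ≥ 110
  Kent: +30 → 30 < 50
Round 3 — Calder becomes insolvent.
  Kent: +50 → 80 ≥ 50
  Larch: +45 → 45 < 110
  Orwell: +90 → 90 ≥ 60
Round 4 — Kent, Orwell become insolvent.
  Pike: +30 → 30 < 120
No further insolvencies.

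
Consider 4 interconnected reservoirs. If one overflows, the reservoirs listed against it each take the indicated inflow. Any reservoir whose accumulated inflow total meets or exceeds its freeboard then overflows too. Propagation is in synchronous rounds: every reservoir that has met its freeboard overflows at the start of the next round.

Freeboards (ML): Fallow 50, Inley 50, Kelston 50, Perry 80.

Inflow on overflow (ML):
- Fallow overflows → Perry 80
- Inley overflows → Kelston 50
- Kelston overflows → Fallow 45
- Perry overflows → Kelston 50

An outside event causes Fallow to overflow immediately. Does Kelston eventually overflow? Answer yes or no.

Round 1 — Fallow overflows (initial).
  Perry: +80 → 80 ≥ 80
Round 2 — Perry overflows.
  Kelston: +50 → 50 ≥ 50
Round 3 — Kelston overflows.
No further overflows.

yes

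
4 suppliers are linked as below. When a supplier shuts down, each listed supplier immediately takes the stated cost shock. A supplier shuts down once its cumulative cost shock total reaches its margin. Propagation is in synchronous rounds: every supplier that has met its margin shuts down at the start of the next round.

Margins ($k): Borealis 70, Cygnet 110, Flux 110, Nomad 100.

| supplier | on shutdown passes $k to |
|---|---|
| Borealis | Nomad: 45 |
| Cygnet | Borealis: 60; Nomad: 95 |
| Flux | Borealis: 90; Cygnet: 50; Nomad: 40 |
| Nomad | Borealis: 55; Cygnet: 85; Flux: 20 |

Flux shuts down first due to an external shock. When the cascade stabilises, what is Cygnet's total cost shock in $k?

Round 1 — Flux shuts down (initial).
  Borealis: +90 → 90 ≥ 70
  Cygnet: +50 → 50 < 110
  Nomad: +40 → 40 < 100
Round 2 — Borealis shuts down.
  Nomad: +45 → 85 < 100
No further shutdowns.

50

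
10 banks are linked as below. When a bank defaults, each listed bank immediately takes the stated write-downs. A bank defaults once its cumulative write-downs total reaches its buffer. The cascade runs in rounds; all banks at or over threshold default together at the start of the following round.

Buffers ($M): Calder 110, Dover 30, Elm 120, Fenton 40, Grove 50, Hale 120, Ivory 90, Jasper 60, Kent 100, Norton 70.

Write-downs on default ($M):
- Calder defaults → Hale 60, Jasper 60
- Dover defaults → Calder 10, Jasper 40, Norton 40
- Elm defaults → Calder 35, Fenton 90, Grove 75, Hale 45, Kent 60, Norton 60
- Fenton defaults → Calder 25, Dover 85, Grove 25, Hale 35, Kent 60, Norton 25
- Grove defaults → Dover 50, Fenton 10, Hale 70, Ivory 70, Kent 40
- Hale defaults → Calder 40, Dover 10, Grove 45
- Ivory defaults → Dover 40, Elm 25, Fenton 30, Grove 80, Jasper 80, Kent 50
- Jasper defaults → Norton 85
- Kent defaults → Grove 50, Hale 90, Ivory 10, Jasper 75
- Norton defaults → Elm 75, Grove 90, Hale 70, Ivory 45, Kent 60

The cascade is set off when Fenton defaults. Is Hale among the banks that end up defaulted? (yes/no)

no

Round 1 — Fenton defaults (initial).
  Calder: +25 → 25 < 110
  Dover: +85 → 85 ≥ 30
  Grove: +25 → 25 < 50
  Hale: +35 → 35 < 120
  Kent: +60 → 60 < 100
  Norton: +25 → 25 < 70
Round 2 — Dover defaults.
  Calder: +10 → 35 < 110
  Jasper: +40 → 40 < 60
  Norton: +40 → 65 < 70
No further defaults.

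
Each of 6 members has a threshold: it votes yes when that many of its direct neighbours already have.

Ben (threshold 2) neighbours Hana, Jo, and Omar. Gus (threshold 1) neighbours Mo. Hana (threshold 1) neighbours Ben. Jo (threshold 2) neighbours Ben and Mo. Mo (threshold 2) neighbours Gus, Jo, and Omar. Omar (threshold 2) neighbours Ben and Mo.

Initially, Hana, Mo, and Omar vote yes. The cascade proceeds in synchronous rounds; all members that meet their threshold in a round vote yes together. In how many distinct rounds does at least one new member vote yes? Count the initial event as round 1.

3

Round 1 — Hana, Mo, Omar vote yes (initial).
Round 2 — checking thresholds:
  Ben: 2 of 3 neighbours ≥ 2, votes yes.
  Gus: 1 of 1 neighbours ≥ 1, votes yes.
  Jo: 1 of 2 neighbours < 2, below threshold.
Round 3 — checking thresholds:
  Jo: 2 of 2 neighbours ≥ 2, votes yes.
Round 4 — no new yes votes; cascade stops.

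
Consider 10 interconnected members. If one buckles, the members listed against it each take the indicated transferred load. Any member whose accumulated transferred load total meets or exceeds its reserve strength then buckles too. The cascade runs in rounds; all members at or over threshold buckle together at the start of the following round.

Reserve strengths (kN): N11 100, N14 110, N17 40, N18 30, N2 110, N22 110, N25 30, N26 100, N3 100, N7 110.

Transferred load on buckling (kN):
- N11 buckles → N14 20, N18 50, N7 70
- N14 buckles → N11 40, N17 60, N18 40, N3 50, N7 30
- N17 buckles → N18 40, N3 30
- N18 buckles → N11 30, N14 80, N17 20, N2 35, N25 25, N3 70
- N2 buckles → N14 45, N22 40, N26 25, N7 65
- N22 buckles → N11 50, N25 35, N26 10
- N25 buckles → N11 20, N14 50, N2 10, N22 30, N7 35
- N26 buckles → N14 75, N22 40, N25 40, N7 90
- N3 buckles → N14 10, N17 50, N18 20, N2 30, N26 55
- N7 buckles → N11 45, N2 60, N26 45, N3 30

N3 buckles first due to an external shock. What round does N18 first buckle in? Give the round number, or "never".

3

Round 1 — N3 buckles (initial).
  N14: +10 → 10 < 110
  N17: +50 → 50 ≥ 40
  N18: +20 → 20 < 30
  N2: +30 → 30 < 110
  N26: +55 → 55 < 100
Round 2 — N17 buckles.
  N18: +40 → 60 ≥ 30
Round 3 — N18 buckles.
  N11: +30 → 30 < 100
  N14: +80 → 90 < 110
  N2: +35 → 65 < 110
  N25: +25 → 25 < 30
No further bucklings.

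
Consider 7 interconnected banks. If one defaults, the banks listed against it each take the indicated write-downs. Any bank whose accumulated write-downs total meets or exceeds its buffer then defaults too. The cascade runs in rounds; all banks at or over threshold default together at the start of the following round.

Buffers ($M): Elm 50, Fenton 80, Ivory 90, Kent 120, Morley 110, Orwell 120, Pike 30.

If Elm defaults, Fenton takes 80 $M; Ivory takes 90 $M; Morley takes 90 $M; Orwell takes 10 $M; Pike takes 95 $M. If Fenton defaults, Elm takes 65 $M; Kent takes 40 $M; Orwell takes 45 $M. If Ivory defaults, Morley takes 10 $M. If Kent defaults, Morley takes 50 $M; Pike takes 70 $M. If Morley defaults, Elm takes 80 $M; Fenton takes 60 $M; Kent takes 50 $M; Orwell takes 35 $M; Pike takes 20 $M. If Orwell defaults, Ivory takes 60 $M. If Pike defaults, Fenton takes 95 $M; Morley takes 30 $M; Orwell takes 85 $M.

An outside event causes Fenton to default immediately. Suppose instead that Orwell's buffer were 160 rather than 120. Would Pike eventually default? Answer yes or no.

With Orwell's buffer at 160:
Round 1 — Fenton defaults (initial).
  Elm: +65 → 65 ≥ 50
  Kent: +40 → 40 < 120
  Orwell: +45 → 45 < 160
Round 2 — Elm defaults.
  Ivory: +90 → 90 ≥ 90
  Morley: +90 → 90 < 110
  Orwell: +10 → 55 < 160
  Pike: +95 → 95 ≥ 30
Round 3 — Ivory, Pike default.
  Morley: +10+30 → 130 ≥ 110
  Orwell: +85 → 140 < 160
Round 4 — Morley defaults.
  Kent: +50 → 90 < 120
  Orwell: +35 → 175 ≥ 160
Round 5 — Orwell defaults.
No further defaults.

yes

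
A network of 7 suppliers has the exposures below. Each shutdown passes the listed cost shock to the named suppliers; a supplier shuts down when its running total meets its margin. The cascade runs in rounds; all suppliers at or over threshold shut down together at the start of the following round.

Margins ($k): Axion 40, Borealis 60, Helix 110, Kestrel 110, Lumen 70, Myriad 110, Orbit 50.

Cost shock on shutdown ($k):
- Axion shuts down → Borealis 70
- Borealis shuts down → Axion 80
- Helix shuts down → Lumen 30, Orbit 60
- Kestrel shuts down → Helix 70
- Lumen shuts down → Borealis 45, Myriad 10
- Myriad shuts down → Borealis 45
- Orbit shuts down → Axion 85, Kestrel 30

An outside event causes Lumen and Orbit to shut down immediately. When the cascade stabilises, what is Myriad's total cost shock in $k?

10

Round 1 — Lumen, Orbit shut down (initial).
  Axion: +85 → 85 ≥ 40
  Borealis: +45 → 45 < 60
  Kestrel: +30 → 30 < 110
  Myriad: +10 → 10 < 110
Round 2 — Axion shuts down.
  Borealis: +70 → 115 ≥ 60
Round 3 — Borealis shuts down.
No further shutdowns.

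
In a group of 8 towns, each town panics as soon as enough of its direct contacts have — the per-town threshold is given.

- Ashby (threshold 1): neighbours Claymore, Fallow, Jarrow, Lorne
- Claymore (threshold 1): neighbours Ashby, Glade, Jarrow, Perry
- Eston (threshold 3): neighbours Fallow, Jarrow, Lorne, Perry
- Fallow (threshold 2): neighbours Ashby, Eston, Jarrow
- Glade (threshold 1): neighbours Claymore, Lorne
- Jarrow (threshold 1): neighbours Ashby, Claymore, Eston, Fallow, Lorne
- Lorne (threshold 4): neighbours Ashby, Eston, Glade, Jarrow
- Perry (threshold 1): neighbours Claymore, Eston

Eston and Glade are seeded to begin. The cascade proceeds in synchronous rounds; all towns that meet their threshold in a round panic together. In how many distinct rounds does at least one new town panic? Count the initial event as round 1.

Round 1 — Eston, Glade panic (initial).
Round 2 — checking thresholds:
  Claymore: 1 of 4 neighbours ≥ 1, panics.
  Fallow: 1 of 3 neighbours < 2, not yet.
  Jarrow: 1 of 5 neighbours ≥ 1, panics.
  Lorne: 2 of 4 neighbours < 4, not yet.
  Perry: 1 of 2 neighbours ≥ 1, panics.
Round 3 — checking thresholds:
  Ashby: 2 of 4 neighbours ≥ 1, panics.
  Fallow: 2 of 3 neighbours ≥ 2, panics.
  Lorne: 3 of 4 neighbours < 4, not yet.
Round 4 — checking thresholds:
  Lorne: 4 of 4 neighbours ≥ 4, panics.
Round 5 — no new panics; cascade stops.

4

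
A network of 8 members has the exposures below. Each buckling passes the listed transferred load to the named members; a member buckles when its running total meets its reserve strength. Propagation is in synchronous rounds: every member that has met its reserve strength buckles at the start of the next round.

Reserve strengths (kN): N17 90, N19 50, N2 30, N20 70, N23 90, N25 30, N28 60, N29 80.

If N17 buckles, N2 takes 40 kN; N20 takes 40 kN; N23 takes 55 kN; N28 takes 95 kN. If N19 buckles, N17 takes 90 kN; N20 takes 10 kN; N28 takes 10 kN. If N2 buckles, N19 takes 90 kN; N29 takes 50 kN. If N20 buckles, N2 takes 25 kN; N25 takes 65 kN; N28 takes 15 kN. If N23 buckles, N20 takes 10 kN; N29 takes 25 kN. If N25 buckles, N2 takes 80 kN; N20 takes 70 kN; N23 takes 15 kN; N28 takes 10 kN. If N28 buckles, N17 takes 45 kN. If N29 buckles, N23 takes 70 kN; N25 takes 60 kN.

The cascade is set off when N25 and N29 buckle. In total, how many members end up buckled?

8

Round 1 — N25, N29 buckle (initial).
  N2: +80 → 80 ≥ 30
  N20: +70 → 70 ≥ 70
  N23: +15+70 → 85 < 90
  N28: +10 → 10 < 60
Round 2 — N2, N20 buckle.
  N19: +90 → 90 ≥ 50
  N28: +15 → 25 < 60
Round 3 — N19 buckles.
  N17: +90 → 90 ≥ 90
  N28: +10 → 35 < 60
Round 4 — N17 buckles.
  N23: +55 → 140 ≥ 90
  N28: +95 → 130 ≥ 60
Round 5 — N23, N28 buckle.
No further bucklings.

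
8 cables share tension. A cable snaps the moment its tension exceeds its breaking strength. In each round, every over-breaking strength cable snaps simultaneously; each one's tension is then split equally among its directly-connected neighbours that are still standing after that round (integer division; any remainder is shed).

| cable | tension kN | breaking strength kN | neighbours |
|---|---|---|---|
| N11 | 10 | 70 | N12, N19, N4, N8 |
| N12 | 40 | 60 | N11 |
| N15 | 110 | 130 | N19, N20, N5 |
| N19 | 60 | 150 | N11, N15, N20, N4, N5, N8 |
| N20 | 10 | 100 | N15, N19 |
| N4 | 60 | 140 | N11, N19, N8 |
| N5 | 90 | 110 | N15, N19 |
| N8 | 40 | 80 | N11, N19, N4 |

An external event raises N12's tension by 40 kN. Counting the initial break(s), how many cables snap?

Round 1 — N12 at 80 > 60. N12 snaps.
  N12 sheds 80 kN to N11: 80 each.
    N11: 10+80 = 90 > 70
Round 2 — N11 snaps.
  N11 sheds 90 kN to N19, N4, N8: 30 each.
    N19: 60+30 = 90 ≤ 150
    N4: 60+30 = 90 ≤ 140
    N8: 40+30 = 70 ≤ 80
No further breaks.

2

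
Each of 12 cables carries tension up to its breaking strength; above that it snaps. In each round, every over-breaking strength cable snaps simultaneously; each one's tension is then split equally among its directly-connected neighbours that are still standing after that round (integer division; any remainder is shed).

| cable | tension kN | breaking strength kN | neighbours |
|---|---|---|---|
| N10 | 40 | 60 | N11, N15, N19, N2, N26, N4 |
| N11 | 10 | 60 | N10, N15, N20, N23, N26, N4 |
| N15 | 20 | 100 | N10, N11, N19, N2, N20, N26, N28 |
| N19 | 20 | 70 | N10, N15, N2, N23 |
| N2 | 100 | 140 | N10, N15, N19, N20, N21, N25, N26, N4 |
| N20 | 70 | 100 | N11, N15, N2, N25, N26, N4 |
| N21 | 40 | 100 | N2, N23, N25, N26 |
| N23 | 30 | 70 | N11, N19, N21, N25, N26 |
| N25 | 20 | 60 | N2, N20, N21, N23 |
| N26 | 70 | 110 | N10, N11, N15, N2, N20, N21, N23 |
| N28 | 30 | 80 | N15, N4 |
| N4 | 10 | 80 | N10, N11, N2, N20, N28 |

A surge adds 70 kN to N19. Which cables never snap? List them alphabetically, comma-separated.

Round 1 — N19 at 90 > 70. N19 snaps.
  N19 sheds 90 kN to N10, N15, N2, N23: 22 each (2 lost).
    N10: 40+22 = 62 > 60
    N15: 20+22 = 42 ≤ 100
    N2: 100+22 = 122 ≤ 140
    N23: 30+22 = 52 ≤ 70
Round 2 — N10 snaps.
  N10 sheds 62 kN to N11, N15, N2, N26, N4: 12 each (2 lost).
    N11: 10+12 = 22 ≤ 60
    N15: 42+12 = 54 ≤ 100
    N2: 122+12 = 134 ≤ 140
    N26: 70+12 = 82 ≤ 110
    N4: 10+12 = 22 ≤ 80
No further breaks.

N11, N15, N2, N20, N21, N23, N25, N26, N28, N4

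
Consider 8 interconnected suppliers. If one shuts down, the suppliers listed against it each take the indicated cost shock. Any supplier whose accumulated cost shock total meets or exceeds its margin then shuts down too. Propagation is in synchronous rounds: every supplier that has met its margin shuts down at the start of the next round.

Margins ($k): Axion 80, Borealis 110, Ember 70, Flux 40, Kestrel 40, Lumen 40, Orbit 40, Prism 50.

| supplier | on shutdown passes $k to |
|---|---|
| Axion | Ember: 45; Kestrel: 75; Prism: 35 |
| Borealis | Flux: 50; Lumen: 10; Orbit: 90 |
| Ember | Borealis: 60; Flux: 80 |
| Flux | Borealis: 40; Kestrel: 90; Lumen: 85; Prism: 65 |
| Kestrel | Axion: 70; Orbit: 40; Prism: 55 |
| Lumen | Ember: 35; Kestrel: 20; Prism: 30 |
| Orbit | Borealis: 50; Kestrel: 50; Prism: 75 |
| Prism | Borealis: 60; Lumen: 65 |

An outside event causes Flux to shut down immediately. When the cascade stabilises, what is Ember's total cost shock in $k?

Round 1 — Flux shuts down (initial).
  Borealis: +40 → 40 < 110
  Kestrel: +90 → 90 ≥ 40
  Lumen: +85 → 85 ≥ 40
  Prism: +65 → 65 ≥ 50
Round 2 — Kestrel, Lumen, Prism shut down.
  Axion: +70 → 70 < 80
  Borealis: +60 → 100 < 110
  Ember: +35 → 35 < 70
  Orbit: +40 → 40 ≥ 40
Round 3 — Orbit shuts down.
  Borealis: +50 → 150 ≥ 110
Round 4 — Borealis shuts down.
No further shutdowns.

35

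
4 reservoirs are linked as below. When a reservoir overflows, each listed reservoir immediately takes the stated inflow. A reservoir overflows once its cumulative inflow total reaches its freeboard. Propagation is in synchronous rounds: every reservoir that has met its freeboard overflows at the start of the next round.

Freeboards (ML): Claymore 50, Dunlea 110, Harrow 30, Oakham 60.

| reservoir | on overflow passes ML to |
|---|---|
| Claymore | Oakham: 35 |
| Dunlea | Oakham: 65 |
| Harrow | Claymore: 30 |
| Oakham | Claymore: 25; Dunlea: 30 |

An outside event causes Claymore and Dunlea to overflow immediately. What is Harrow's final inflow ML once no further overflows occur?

0

Round 1 — Claymore, Dunlea overflow (initial).
  Oakham: +35+65 → 100 ≥ 60
Round 2 — Oakham overflows.
No further overflows.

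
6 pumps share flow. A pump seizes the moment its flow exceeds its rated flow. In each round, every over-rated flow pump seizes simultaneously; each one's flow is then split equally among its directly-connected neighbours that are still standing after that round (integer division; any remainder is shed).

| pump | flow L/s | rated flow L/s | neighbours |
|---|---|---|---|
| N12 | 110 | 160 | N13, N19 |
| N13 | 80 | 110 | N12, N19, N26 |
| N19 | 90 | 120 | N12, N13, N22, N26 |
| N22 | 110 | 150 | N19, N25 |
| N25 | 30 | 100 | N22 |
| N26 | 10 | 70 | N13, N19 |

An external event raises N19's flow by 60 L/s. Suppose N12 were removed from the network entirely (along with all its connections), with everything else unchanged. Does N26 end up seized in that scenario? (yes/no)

With N12 removed:
Round 1 — N19 at 150 > 120. N19 seizes.
  N19 sheds 150 L/s to N13, N22, N26: 50 each.
    N13: 80+50 = 130 > 110
    N22: 110+50 = 160 > 150
    N26: 10+50 = 60 ≤ 70
Round 2 — N13, N22 seize.
  N13 sheds 130 L/s to N26: 130 each.
    N26: 60+130 = 190 > 70
  N22 sheds 160 L/s to N25: 160 each.
    N25: 30+160 = 190 > 100
Round 3 — N25, N26 seize.
  N25 sheds 190 L/s: no online neighbours, lost.
  N26 sheds 190 L/s: no online neighbours, lost.
No further seizures.

yes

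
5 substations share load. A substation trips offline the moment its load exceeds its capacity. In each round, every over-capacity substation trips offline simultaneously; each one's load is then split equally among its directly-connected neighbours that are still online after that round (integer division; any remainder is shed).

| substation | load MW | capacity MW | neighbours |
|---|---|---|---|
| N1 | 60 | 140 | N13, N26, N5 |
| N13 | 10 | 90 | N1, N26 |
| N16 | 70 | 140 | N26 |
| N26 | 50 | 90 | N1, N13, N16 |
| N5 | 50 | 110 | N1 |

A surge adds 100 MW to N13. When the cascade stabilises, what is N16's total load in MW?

122

Round 1 — N13 at 110 > 90. N13 trips offline.
  N13 sheds 110 MW to N1, N26: 55 each.
    N1: 60+55 = 115 ≤ 140
    N26: 50+55 = 105 > 90
Round 2 — N26 trips offline.
  N26 sheds 105 MW to N1, N16: 52 each (1 lost).
    N1: 115+52 = 167 > 140
    N16: 70+52 = 122 ≤ 140
Round 3 — N1 trips offline.
  N1 sheds 167 MW to N5: 167 each.
    N5: 50+167 = 217 > 110
Round 4 — N5 trips offline.
  N5 sheds 217 MW: no online neighbours, lost.
No further trips.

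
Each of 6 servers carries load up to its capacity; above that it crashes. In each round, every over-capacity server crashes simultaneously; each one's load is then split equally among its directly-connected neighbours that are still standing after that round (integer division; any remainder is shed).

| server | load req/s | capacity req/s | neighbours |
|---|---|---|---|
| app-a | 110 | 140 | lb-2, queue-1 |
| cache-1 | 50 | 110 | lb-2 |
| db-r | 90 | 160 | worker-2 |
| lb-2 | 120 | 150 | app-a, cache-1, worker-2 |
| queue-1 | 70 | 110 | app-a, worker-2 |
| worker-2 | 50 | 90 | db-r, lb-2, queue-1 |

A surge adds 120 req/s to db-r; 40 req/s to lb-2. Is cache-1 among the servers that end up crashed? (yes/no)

no

Round 1 — db-r at 210 > 160; lb-2 at 160 > 150. db-r, lb-2 crash.
  db-r sheds 210 req/s to worker-2: 210 each.
    worker-2: 50+210 = 260 > 90
  lb-2 sheds 160 req/s to app-a, cache-1, worker-2: 53 each (1 lost).
    app-a: 110+53 = 163 > 140
    cache-1: 50+53 = 103 ≤ 110
    worker-2: 260+53 = 313 > 90
Round 2 — app-a, worker-2 crash.
  app-a sheds 163 req/s to queue-1: 163 each.
    queue-1: 70+163 = 233 > 110
  worker-2 sheds 313 req/s to queue-1: 313 each.
    queue-1: 233+313 = 546 > 110
Round 3 — queue-1 crashes.
  queue-1 sheds 546 req/s: no online neighbours, lost.
No further crashes.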